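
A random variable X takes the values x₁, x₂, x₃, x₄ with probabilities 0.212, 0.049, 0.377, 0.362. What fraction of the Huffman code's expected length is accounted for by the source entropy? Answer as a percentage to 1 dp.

Entropy H = −Σ p log₂ p ≈ 1.7489 bits.
Huffman merges: 49/1000+53/250→261/1000; 261/1000+181/500→623/1000; 377/1000+623/1000→1. L = 471/250 ≈ 1.8840.
Efficiency = H/L = 1.7489/1.8840 = 92.8%.

92.8%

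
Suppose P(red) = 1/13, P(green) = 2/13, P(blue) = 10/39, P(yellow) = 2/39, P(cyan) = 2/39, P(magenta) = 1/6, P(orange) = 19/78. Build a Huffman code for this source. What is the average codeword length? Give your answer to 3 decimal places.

Repeatedly combine the two least-probable nodes; the expected code length is the sum of the merged weights.
merge 2/39 + 2/39 → 4/39
merge 1/13 + 4/39 → 7/39
merge 2/13 + 1/6 → 25/78
merge 7/39 + 19/78 → 11/26
merge 10/39 + 25/78 → 15/26
merge 11/26 + 15/26 → 1
L = 4/39 + 7/39 + 25/78 + 11/26 + 15/26 + 1 = 203/78 ≈ 2.603 bits/symbol.

2.603 bits/symbol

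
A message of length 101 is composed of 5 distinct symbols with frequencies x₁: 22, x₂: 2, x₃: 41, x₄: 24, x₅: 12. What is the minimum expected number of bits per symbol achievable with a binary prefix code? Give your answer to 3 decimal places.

2.089 bits/symbol

Probabilities are the counts divided by 101.
Repeatedly combine the two least-probable nodes; the expected code length is the sum of the merged weights.
merge 2/101 + 12/101 → 14/101
merge 14/101 + 22/101 → 36/101
merge 24/101 + 36/101 → 60/101
merge 41/101 + 60/101 → 1
L = 14/101 + 36/101 + 60/101 + 1 = 211/101 ≈ 2.089 bits/symbol.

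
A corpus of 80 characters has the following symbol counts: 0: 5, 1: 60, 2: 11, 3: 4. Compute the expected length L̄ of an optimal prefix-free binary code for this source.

1.3625 bits/symbol

Probabilities are the counts divided by 80.
Repeatedly combine the two least-probable nodes; the expected code length is the sum of the merged weights.
merge 1/20 + 1/16 → 9/80
merge 9/80 + 11/80 → 1/4
merge 1/4 + 3/4 → 1
L = 9/80 + 1/4 + 1 = 109/80 = 1.3625 bits/symbol.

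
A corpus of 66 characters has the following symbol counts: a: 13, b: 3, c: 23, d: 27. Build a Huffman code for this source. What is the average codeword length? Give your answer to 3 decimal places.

1.833 bits/symbol

Probabilities are the counts divided by 66.
Repeatedly combine the two least-probable nodes; the expected code length is the sum of the merged weights.
merge 1/22 + 13/66 → 8/33
merge 8/33 + 23/66 → 13/22
merge 9/22 + 13/22 → 1
L = 8/33 + 13/22 + 1 = 11/6 ≈ 1.833 bits/symbol.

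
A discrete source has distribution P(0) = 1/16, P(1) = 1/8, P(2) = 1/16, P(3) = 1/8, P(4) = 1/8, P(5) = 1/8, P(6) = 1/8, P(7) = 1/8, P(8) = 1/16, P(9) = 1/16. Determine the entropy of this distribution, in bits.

Each probability is a power of 1/2, so log₂(1/p) is an integer.
H = Σ p·log₂(1/p) = 1/16·4 + 1/8·3 + 1/16·4 + 1/8·3 + 1/8·3 + 1/8·3 + 1/8·3 + 1/8·3 + 1/16·4 + 1/16·4 = 3.25 bits.

3.25 bits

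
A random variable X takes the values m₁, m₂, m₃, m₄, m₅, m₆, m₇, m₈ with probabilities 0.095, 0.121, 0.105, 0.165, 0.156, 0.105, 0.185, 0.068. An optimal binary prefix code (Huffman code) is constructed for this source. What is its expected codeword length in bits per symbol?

Repeatedly combine the two least-probable nodes; the expected code length is the sum of the merged weights.
merge 17/250 + 19/200 → 163/1000
merge 21/200 + 21/200 → 21/100
merge 121/1000 + 39/250 → 277/1000
merge 163/1000 + 33/200 → 41/125
merge 37/200 + 21/100 → 79/200
merge 277/1000 + 41/125 → 121/200
merge 79/200 + 121/200 → 1
L = 163/1000 + 21/100 + 277/1000 + 41/125 + 79/200 + 121/200 + 1 = 1489/500 = 2.978 bits/symbol.

2.978 bits/symbol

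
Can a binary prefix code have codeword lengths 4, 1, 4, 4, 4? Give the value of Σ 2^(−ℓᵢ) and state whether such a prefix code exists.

0.75; yes

With common denominator 2^4 = 16: Σ 2^(−ℓᵢ) = 1/16 + 8/16 + 1/16 + 1/16 + 1/16 = 12/16 = 0.75.
Kraft's inequality requires Σ ≤ 1; here Σ = 0.75 ≤ 1, so such a prefix code exists.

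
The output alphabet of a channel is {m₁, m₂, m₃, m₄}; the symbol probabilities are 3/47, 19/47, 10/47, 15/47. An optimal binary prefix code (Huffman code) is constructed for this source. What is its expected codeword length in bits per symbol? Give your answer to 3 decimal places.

Repeatedly combine the two least-probable nodes; the expected code length is the sum of the merged weights.
merge 3/47 + 10/47 → 13/47
merge 13/47 + 15/47 → 28/47
merge 19/47 + 28/47 → 1
L = 13/47 + 28/47 + 1 = 88/47 ≈ 1.872 bits/symbol.

1.872 bits/symbol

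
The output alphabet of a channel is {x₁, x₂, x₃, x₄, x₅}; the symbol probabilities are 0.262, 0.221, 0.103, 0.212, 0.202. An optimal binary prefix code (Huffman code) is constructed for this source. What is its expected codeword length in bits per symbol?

Repeatedly combine the two least-probable nodes; the expected code length is the sum of the merged weights.
merge 103/1000 + 101/500 → 61/200
merge 53/250 + 221/1000 → 433/1000
merge 131/500 + 61/200 → 567/1000
merge 433/1000 + 567/1000 → 1
L = 61/200 + 433/1000 + 567/1000 + 1 = 461/200 = 2.305 bits/symbol.

2.305 bits/symbol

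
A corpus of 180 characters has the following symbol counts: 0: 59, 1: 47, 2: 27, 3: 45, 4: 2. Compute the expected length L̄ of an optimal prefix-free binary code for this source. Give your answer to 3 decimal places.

Probabilities are the counts divided by 180.
Repeatedly combine the two least-probable nodes; the expected code length is the sum of the merged weights.
merge 1/90 + 3/20 → 29/180
merge 29/180 + 1/4 → 37/90
merge 47/180 + 59/180 → 53/90
merge 37/90 + 53/90 → 1
L = 29/180 + 37/90 + 53/90 + 1 = 389/180 ≈ 2.161 bits/symbol.

2.161 bits/symbol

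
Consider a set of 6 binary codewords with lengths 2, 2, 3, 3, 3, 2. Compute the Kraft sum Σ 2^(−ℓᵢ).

1.125

With common denominator 2^3 = 8: Σ 2^(−ℓᵢ) = 2/8 + 2/8 + 1/8 + 1/8 + 1/8 + 2/8 = 9/8 = 1.125.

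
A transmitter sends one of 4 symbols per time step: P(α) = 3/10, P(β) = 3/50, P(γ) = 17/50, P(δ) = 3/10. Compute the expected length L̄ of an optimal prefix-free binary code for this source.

Repeatedly combine the two least-probable nodes; the expected code length is the sum of the merged weights.
merge 3/50 + 3/10 → 9/25
merge 3/10 + 17/50 → 16/25
merge 9/25 + 16/25 → 1
L = 9/25 + 16/25 + 1 = 2 bits/symbol.

2 bits/symbol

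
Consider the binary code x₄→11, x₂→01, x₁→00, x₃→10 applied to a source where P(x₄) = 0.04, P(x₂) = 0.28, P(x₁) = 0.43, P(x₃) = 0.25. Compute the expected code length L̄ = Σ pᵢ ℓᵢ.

L̄ = Σ pᵢ·ℓᵢ = 0.04·2 + 0.28·2 + 0.43·2 + 0.25·2 = 2 bits/symbol.

2 bits/symbol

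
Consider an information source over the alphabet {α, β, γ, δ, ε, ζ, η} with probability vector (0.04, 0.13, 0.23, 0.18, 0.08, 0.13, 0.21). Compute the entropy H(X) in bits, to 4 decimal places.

H = −Σ pᵢ log₂ pᵢ.
−0.04·log₂(0.04) = 0.1858
−0.13·log₂(0.13) = 0.3826
−0.23·log₂(0.23) = 0.4877
−0.18·log₂(0.18) = 0.4453
−0.08·log₂(0.08) = 0.2915
−0.13·log₂(0.13) = 0.3826
−0.21·log₂(0.21) = 0.4728
Sum ≈ 2.6483 → 2.6483 bits.

2.6483 bits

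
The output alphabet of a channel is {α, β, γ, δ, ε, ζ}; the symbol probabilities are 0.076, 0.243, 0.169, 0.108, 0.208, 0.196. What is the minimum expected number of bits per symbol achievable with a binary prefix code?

2.537 bits/symbol

Repeatedly combine the two least-probable nodes; the expected code length is the sum of the merged weights.
merge 19/250 + 27/250 → 23/125
merge 169/1000 + 23/125 → 353/1000
merge 49/250 + 26/125 → 101/250
merge 243/1000 + 353/1000 → 149/250
merge 101/250 + 149/250 → 1
L = 23/125 + 353/1000 + 101/250 + 149/250 + 1 = 2537/1000 = 2.537 bits/symbol.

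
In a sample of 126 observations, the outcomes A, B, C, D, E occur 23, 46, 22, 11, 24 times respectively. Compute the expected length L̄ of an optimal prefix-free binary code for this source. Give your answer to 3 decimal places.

Probabilities are the counts divided by 126.
Repeatedly combine the two least-probable nodes; the expected code length is the sum of the merged weights.
merge 11/126 + 11/63 → 11/42
merge 23/126 + 4/21 → 47/126
merge 11/42 + 23/63 → 79/126
merge 47/126 + 79/126 → 1
L = 11/42 + 47/126 + 79/126 + 1 = 95/42 ≈ 2.262 bits/symbol.

2.262 bits/symbol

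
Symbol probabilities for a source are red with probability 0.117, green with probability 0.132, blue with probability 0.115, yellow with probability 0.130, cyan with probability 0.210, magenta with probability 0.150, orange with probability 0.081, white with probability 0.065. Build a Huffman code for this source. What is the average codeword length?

2.936 bits/symbol

Repeatedly combine the two least-probable nodes; the expected code length is the sum of the merged weights.
merge 13/200 + 81/1000 → 73/500
merge 23/200 + 117/1000 → 29/125
merge 13/100 + 33/250 → 131/500
merge 73/500 + 3/20 → 37/125
merge 21/100 + 29/125 → 221/500
merge 131/500 + 37/125 → 279/500
merge 221/500 + 279/500 → 1
L = 73/500 + 29/125 + 131/500 + 37/125 + 221/500 + 279/500 + 1 = 367/125 = 2.936 bits/symbol.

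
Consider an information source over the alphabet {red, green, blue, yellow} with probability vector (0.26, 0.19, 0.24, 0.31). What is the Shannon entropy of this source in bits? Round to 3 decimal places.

1.978 bits

H = −Σ pᵢ log₂ pᵢ.
−0.26·log₂(0.26) = 0.5053
−0.19·log₂(0.19) = 0.4552
−0.24·log₂(0.24) = 0.4941
−0.31·log₂(0.31) = 0.5238
Sum ≈ 1.9784 → 1.978 bits.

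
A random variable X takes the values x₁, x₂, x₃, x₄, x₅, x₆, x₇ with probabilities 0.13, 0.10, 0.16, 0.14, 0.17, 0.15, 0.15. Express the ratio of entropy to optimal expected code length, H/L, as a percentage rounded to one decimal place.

98.6%

Entropy H = −Σ p log₂ p ≈ 2.7906 bits.
Huffman merges: 1/10+13/100→23/100; 7/50+3/20→29/100; 3/20+4/25→31/100; 17/100+23/100→2/5; 29/100+31/100→3/5; 2/5+3/5→1. L = 283/100 ≈ 2.8300.
Efficiency = H/L = 2.7906/2.8300 = 98.6%.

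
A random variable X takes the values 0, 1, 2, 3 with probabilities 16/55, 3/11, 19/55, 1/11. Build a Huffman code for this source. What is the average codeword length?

2 bits/symbol

Repeatedly combine the two least-probable nodes; the expected code length is the sum of the merged weights.
merge 1/11 + 3/11 → 4/11
merge 16/55 + 19/55 → 7/11
merge 4/11 + 7/11 → 1
L = 4/11 + 7/11 + 1 = 2 bits/symbol.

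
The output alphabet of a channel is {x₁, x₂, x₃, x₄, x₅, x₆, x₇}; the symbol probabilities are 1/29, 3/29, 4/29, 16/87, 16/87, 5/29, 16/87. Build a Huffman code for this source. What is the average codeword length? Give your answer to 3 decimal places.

2.770 bits/symbol

Repeatedly combine the two least-probable nodes; the expected code length is the sum of the merged weights.
merge 1/29 + 3/29 → 4/29
merge 4/29 + 4/29 → 8/29
merge 5/29 + 16/87 → 31/87
merge 16/87 + 16/87 → 32/87
merge 8/29 + 31/87 → 55/87
merge 32/87 + 55/87 → 1
L = 4/29 + 8/29 + 31/87 + 32/87 + 55/87 + 1 = 241/87 ≈ 2.770 bits/symbol.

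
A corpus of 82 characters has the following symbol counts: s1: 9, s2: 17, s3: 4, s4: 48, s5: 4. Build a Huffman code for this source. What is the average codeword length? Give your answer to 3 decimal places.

Probabilities are the counts divided by 82.
Repeatedly combine the two least-probable nodes; the expected code length is the sum of the merged weights.
merge 2/41 + 2/41 → 4/41
merge 4/41 + 9/82 → 17/82
merge 17/82 + 17/82 → 17/41
merge 17/41 + 24/41 → 1
L = 4/41 + 17/82 + 17/41 + 1 = 141/82 ≈ 1.720 bits/symbol.

1.720 bits/symbol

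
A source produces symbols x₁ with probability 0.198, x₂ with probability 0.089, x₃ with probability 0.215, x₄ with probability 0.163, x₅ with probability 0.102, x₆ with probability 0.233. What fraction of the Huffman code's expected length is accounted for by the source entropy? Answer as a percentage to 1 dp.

98.3%

Entropy H = −Σ p log₂ p ≈ 2.5022 bits.
Huffman merges: 89/1000+51/500→191/1000; 163/1000+191/1000→177/500; 99/500+43/200→413/1000; 233/1000+177/500→587/1000; 413/1000+587/1000→1. L = 509/200 ≈ 2.5450.
Efficiency = H/L = 2.5022/2.5450 = 98.3%.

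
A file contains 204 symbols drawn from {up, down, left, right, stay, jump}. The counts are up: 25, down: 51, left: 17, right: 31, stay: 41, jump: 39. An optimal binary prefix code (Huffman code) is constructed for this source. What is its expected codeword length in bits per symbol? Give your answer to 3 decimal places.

Probabilities are the counts divided by 204.
Repeatedly combine the two least-probable nodes; the expected code length is the sum of the merged weights.
merge 1/12 + 25/204 → 7/34
merge 31/204 + 13/68 → 35/102
merge 41/204 + 7/34 → 83/204
merge 1/4 + 35/102 → 121/204
merge 83/204 + 121/204 → 1
L = 7/34 + 35/102 + 83/204 + 121/204 + 1 = 130/51 ≈ 2.549 bits/symbol.

2.549 bits/symbol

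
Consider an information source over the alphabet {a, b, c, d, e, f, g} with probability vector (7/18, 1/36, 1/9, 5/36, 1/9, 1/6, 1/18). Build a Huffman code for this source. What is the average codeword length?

2.5 bits/symbol

Repeatedly combine the two least-probable nodes; the expected code length is the sum of the merged weights.
merge 1/36 + 1/18 → 1/12
merge 1/12 + 1/9 → 7/36
merge 1/9 + 5/36 → 1/4
merge 1/6 + 7/36 → 13/36
merge 1/4 + 13/36 → 11/18
merge 7/18 + 11/18 → 1
L = 1/12 + 7/36 + 1/4 + 13/36 + 11/18 + 1 = 5/2 = 2.5 bits/symbol.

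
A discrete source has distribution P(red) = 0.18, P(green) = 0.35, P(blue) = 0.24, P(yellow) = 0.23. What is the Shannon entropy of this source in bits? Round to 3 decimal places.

H = −Σ pᵢ log₂ pᵢ.
−0.18·log₂(0.18) = 0.4453
−0.35·log₂(0.35) = 0.5301
−0.24·log₂(0.24) = 0.4941
−0.23·log₂(0.23) = 0.4877
Sum ≈ 1.9572 → 1.957 bits.

1.957 bits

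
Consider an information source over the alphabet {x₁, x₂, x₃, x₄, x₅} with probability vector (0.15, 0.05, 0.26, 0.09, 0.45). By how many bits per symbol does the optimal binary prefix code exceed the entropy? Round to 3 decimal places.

0.017 bits

Entropy H = −Σ p log₂ p ≈ 1.9630 bits.
Huffman merges: 1/20+9/100→7/50; 7/50+3/20→29/100; 13/50+29/100→11/20; 9/20+11/20→1. L = 99/50 ≈ 1.9800.
L − H = 1.9800 − 1.9630 = 0.017 bits.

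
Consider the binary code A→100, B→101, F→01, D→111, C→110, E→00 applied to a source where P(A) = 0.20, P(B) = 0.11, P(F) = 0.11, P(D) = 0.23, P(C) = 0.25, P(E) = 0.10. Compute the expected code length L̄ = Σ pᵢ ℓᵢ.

2.79 bits/symbol

L̄ = Σ pᵢ·ℓᵢ = 0.20·3 + 0.11·3 + 0.11·2 + 0.23·3 + 0.25·3 + 0.10·2 = 2.79 bits/symbol.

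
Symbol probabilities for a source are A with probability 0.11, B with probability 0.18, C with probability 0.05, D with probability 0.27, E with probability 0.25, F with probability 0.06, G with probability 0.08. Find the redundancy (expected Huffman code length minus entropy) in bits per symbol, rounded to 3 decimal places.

Entropy H = −Σ p log₂ p ≈ 2.5568 bits.
Huffman merges: 1/20+3/50→11/100; 2/25+11/100→19/100; 11/100+9/50→29/100; 19/100+1/4→11/25; 27/100+29/100→14/25; 11/25+14/25→1. L = 259/100 ≈ 2.5900.
L − H = 2.5900 − 2.5568 = 0.033 bits.

0.033 bits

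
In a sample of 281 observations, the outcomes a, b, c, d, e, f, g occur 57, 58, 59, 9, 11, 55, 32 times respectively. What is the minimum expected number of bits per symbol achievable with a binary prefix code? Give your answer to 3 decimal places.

2.637 bits/symbol

Probabilities are the counts divided by 281.
Repeatedly combine the two least-probable nodes; the expected code length is the sum of the merged weights.
merge 9/281 + 11/281 → 20/281
merge 20/281 + 32/281 → 52/281
merge 52/281 + 55/281 → 107/281
merge 57/281 + 58/281 → 115/281
merge 59/281 + 107/281 → 166/281
merge 115/281 + 166/281 → 1
L = 20/281 + 52/281 + 107/281 + 115/281 + 166/281 + 1 = 741/281 ≈ 2.637 bits/symbol.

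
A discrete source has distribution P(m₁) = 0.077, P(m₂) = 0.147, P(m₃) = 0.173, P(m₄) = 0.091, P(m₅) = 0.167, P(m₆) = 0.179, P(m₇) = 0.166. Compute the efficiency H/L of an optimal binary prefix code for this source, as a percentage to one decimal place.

97.6%

Entropy H = −Σ p log₂ p ≈ 2.7496 bits.
Huffman merges: 77/1000+91/1000→21/125; 147/1000+83/500→313/1000; 167/1000+21/125→67/200; 173/1000+179/1000→44/125; 313/1000+67/200→81/125; 44/125+81/125→1. L = 352/125 ≈ 2.8160.
Efficiency = H/L = 2.7496/2.8160 = 97.6%.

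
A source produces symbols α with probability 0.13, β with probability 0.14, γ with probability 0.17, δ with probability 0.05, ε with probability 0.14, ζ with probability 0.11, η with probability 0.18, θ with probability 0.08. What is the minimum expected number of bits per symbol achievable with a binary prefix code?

Repeatedly combine the two least-probable nodes; the expected code length is the sum of the merged weights.
merge 1/20 + 2/25 → 13/100
merge 11/100 + 13/100 → 6/25
merge 13/100 + 7/50 → 27/100
merge 7/50 + 17/100 → 31/100
merge 9/50 + 6/25 → 21/50
merge 27/100 + 31/100 → 29/50
merge 21/50 + 29/50 → 1
L = 13/100 + 6/25 + 27/100 + 31/100 + 21/50 + 29/50 + 1 = 59/20 = 2.95 bits/symbol.

2.95 bits/symbol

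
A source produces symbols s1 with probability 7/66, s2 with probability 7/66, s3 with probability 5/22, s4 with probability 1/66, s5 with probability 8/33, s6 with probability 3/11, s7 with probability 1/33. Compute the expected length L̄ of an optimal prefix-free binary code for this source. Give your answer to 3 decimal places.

2.455 bits/symbol

Repeatedly combine the two least-probable nodes; the expected code length is the sum of the merged weights.
merge 1/66 + 1/33 → 1/22
merge 1/22 + 7/66 → 5/33
merge 7/66 + 5/33 → 17/66
merge 5/22 + 8/33 → 31/66
merge 17/66 + 3/11 → 35/66
merge 31/66 + 35/66 → 1
L = 1/22 + 5/33 + 17/66 + 31/66 + 35/66 + 1 = 27/11 ≈ 2.455 bits/symbol.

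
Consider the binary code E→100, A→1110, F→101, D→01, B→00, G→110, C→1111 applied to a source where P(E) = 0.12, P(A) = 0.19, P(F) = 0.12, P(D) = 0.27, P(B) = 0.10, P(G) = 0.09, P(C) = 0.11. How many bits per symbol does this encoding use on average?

2.93 bits/symbol

L̄ = Σ pᵢ·ℓᵢ = 0.12·3 + 0.19·4 + 0.12·3 + 0.27·2 + 0.10·2 + 0.09·3 + 0.11·4 = 2.93 bits/symbol.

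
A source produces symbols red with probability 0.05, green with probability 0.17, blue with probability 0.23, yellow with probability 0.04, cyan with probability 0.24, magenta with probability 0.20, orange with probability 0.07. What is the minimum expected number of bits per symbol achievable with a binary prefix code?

2.58 bits/symbol

Repeatedly combine the two least-probable nodes; the expected code length is the sum of the merged weights.
merge 1/25 + 1/20 → 9/100
merge 7/100 + 9/100 → 4/25
merge 4/25 + 17/100 → 33/100
merge 1/5 + 23/100 → 43/100
merge 6/25 + 33/100 → 57/100
merge 43/100 + 57/100 → 1
L = 9/100 + 4/25 + 33/100 + 43/100 + 57/100 + 1 = 129/50 = 2.58 bits/symbol.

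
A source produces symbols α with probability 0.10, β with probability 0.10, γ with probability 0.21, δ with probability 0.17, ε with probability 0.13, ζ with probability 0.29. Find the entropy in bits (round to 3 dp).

H = −Σ pᵢ log₂ pᵢ.
−0.10·log₂(0.10) = 0.3322
−0.10·log₂(0.10) = 0.3322
−0.21·log₂(0.21) = 0.4728
−0.17·log₂(0.17) = 0.4346
−0.13·log₂(0.13) = 0.3826
−0.29·log₂(0.29) = 0.5179
Sum ≈ 2.4723 → 2.472 bits.

2.472 bits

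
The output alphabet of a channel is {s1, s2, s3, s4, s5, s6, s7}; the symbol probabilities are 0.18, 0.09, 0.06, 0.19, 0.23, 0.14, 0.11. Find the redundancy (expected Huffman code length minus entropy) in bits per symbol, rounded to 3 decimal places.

0.038 bits

Entropy H = −Σ p log₂ p ≈ 2.6918 bits.
Huffman merges: 3/50+9/100→3/20; 11/100+7/50→1/4; 3/20+9/50→33/100; 19/100+23/100→21/50; 1/4+33/100→29/50; 21/50+29/50→1. L = 273/100 ≈ 2.7300.
L − H = 2.7300 − 2.6918 = 0.038 bits.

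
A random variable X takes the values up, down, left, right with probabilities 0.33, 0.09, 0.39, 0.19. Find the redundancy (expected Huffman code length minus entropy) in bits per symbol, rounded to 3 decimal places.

0.065 bits

Entropy H = −Σ p log₂ p ≈ 1.8255 bits.
Huffman merges: 9/100+19/100→7/25; 7/25+33/100→61/100; 39/100+61/100→1. L = 189/100 ≈ 1.8900.
L − H = 1.8900 − 1.8255 = 0.065 bits.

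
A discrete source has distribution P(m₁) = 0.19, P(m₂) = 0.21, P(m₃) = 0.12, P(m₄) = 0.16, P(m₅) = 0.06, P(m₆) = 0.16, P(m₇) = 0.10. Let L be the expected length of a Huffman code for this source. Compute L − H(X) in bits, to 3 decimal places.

Entropy H = −Σ p log₂ p ≈ 2.7169 bits.
Huffman merges: 3/50+1/10→4/25; 3/25+4/25→7/25; 4/25+4/25→8/25; 19/100+21/100→2/5; 7/25+8/25→3/5; 2/5+3/5→1. L = 69/25 ≈ 2.7600.
L − H = 2.7600 − 2.7169 = 0.043 bits.

0.043 bits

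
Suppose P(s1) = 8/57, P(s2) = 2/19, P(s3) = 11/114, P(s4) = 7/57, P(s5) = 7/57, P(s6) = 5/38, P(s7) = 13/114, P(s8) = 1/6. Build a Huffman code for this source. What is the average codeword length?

3 bits/symbol

Repeatedly combine the two least-probable nodes; the expected code length is the sum of the merged weights.
merge 11/114 + 2/19 → 23/114
merge 13/114 + 7/57 → 9/38
merge 7/57 + 5/38 → 29/114
merge 8/57 + 1/6 → 35/114
merge 23/114 + 9/38 → 25/57
merge 29/114 + 35/114 → 32/57
merge 25/57 + 32/57 → 1
L = 23/114 + 9/38 + 29/114 + 35/114 + 25/57 + 32/57 + 1 = 3 bits/symbol.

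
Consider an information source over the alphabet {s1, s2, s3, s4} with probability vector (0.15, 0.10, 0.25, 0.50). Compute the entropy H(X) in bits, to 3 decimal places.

1.743 bits

H = −Σ pᵢ log₂ pᵢ.
−0.15·log₂(0.15) = 0.4105
−0.10·log₂(0.10) = 0.3322
−0.25·log₂(0.25) = 0.5000
−0.50·log₂(0.50) = 0.5000
Sum ≈ 1.7427 → 1.743 bits.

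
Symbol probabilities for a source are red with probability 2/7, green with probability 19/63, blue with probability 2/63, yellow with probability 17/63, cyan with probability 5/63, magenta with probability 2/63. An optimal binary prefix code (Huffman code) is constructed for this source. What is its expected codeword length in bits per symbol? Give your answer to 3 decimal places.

2.206 bits/symbol

Repeatedly combine the two least-probable nodes; the expected code length is the sum of the merged weights.
merge 2/63 + 2/63 → 4/63
merge 4/63 + 5/63 → 1/7
merge 1/7 + 17/63 → 26/63
merge 2/7 + 19/63 → 37/63
merge 26/63 + 37/63 → 1
L = 4/63 + 1/7 + 26/63 + 37/63 + 1 = 139/63 ≈ 2.206 bits/symbol.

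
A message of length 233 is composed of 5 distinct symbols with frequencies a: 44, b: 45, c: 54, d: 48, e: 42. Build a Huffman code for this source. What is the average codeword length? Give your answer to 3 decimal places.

Probabilities are the counts divided by 233.
Repeatedly combine the two least-probable nodes; the expected code length is the sum of the merged weights.
merge 42/233 + 44/233 → 86/233
merge 45/233 + 48/233 → 93/233
merge 54/233 + 86/233 → 140/233
merge 93/233 + 140/233 → 1
L = 86/233 + 93/233 + 140/233 + 1 = 552/233 ≈ 2.369 bits/symbol.

2.369 bits/symbol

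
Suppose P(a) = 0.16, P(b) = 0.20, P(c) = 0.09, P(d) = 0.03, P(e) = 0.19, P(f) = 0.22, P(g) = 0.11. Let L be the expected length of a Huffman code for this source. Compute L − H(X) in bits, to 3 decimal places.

Entropy H = −Σ p log₂ p ≈ 2.6379 bits.
Huffman merges: 3/100+9/100→3/25; 11/100+3/25→23/100; 4/25+19/100→7/20; 1/5+11/50→21/50; 23/100+7/20→29/50; 21/50+29/50→1. L = 27/10 ≈ 2.7000.
L − H = 2.7000 − 2.6379 = 0.062 bits.

0.062 bits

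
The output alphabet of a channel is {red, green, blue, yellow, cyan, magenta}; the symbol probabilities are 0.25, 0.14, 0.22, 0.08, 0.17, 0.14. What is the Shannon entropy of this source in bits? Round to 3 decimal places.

2.501 bits

H = −Σ pᵢ log₂ pᵢ.
−0.25·log₂(0.25) = 0.5000
−0.14·log₂(0.14) = 0.3971
−0.22·log₂(0.22) = 0.4806
−0.08·log₂(0.08) = 0.2915
−0.17·log₂(0.17) = 0.4346
−0.14·log₂(0.14) = 0.3971
Sum ≈ 2.5009 → 2.501 bits.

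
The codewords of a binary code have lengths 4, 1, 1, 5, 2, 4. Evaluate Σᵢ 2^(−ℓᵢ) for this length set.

With common denominator 2^5 = 32: Σ 2^(−ℓᵢ) = 2/32 + 16/32 + 16/32 + 1/32 + 8/32 + 2/32 = 45/32 = 1.40625.

1.40625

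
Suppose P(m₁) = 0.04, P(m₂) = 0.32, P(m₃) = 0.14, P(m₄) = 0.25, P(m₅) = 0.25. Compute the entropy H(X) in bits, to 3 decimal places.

H = −Σ pᵢ log₂ pᵢ.
−0.04·log₂(0.04) = 0.1858
−0.32·log₂(0.32) = 0.5260
−0.14·log₂(0.14) = 0.3971
−0.25·log₂(0.25) = 0.5000
−0.25·log₂(0.25) = 0.5000
Sum ≈ 2.1089 → 2.109 bits.

2.109 bits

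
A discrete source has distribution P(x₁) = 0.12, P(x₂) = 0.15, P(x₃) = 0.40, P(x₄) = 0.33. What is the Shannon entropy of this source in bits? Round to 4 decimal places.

H = −Σ pᵢ log₂ pᵢ.
−0.12·log₂(0.12) = 0.3671
−0.15·log₂(0.15) = 0.4105
−0.40·log₂(0.40) = 0.5288
−0.33·log₂(0.33) = 0.5278
Sum ≈ 1.8342 → 1.8342 bits.

1.8342 bits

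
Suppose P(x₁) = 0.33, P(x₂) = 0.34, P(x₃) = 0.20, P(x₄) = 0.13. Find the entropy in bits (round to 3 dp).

H = −Σ pᵢ log₂ pᵢ.
−0.33·log₂(0.33) = 0.5278
−0.34·log₂(0.34) = 0.5292
−0.20·log₂(0.20) = 0.4644
−0.13·log₂(0.13) = 0.3826
Sum ≈ 1.9040 → 1.904 bits.

1.904 bits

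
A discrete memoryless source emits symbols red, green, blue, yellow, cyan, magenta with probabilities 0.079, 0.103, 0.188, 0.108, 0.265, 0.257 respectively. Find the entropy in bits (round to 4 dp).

2.4386 bits

H = −Σ pᵢ log₂ pᵢ.
−0.079·log₂(0.079) = 0.2893
−0.103·log₂(0.103) = 0.3378
−0.188·log₂(0.188) = 0.4533
−0.108·log₂(0.108) = 0.3468
−0.265·log₂(0.265) = 0.5077
−0.257·log₂(0.257) = 0.5038
Sum ≈ 2.4386 → 2.4386 bits.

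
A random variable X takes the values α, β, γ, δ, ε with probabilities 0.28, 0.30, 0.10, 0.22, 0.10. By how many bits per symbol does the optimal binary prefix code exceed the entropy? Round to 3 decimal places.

0.020 bits

Entropy H = −Σ p log₂ p ≈ 2.1803 bits.
Huffman merges: 1/10+1/10→1/5; 1/5+11/50→21/50; 7/25+3/10→29/50; 21/50+29/50→1. L = 11/5 ≈ 2.2000.
L − H = 2.2000 − 2.1803 = 0.020 bits.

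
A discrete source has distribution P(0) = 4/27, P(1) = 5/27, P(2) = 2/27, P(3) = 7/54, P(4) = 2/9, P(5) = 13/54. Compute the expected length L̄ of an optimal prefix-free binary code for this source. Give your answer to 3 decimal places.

2.537 bits/symbol

Repeatedly combine the two least-probable nodes; the expected code length is the sum of the merged weights.
merge 2/27 + 7/54 → 11/54
merge 4/27 + 5/27 → 1/3
merge 11/54 + 2/9 → 23/54
merge 13/54 + 1/3 → 31/54
merge 23/54 + 31/54 → 1
L = 11/54 + 1/3 + 23/54 + 31/54 + 1 = 137/54 ≈ 2.537 bits/symbol.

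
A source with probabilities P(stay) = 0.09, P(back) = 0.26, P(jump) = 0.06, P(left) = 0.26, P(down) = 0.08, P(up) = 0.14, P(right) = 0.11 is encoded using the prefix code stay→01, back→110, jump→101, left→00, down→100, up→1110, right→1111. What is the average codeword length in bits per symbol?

2.9 bits/symbol

L̄ = Σ pᵢ·ℓᵢ = 0.09·2 + 0.26·3 + 0.06·3 + 0.26·2 + 0.08·3 + 0.14·4 + 0.11·4 = 2.9 bits/symbol.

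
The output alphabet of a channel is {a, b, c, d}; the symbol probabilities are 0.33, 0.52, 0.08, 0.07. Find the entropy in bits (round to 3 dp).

1.578 bits

H = −Σ pᵢ log₂ pᵢ.
−0.33·log₂(0.33) = 0.5278
−0.52·log₂(0.52) = 0.4906
−0.08·log₂(0.08) = 0.2915
−0.07·log₂(0.07) = 0.2686
Sum ≈ 1.5785 → 1.578 bits.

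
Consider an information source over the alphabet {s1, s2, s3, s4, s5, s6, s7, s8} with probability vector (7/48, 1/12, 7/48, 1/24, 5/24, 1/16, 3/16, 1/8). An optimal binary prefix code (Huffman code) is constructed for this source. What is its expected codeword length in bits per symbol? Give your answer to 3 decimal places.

Repeatedly combine the two least-probable nodes; the expected code length is the sum of the merged weights.
merge 1/24 + 1/16 → 5/48
merge 1/12 + 5/48 → 3/16
merge 1/8 + 7/48 → 13/48
merge 7/48 + 3/16 → 1/3
merge 3/16 + 5/24 → 19/48
merge 13/48 + 1/3 → 29/48
merge 19/48 + 29/48 → 1
L = 5/48 + 3/16 + 13/48 + 1/3 + 19/48 + 29/48 + 1 = 139/48 ≈ 2.896 bits/symbol.

2.896 bits/symbol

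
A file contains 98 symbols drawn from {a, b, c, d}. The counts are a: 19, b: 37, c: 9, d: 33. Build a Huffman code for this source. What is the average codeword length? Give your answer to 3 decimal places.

1.908 bits/symbol

Probabilities are the counts divided by 98.
Repeatedly combine the two least-probable nodes; the expected code length is the sum of the merged weights.
merge 9/98 + 19/98 → 2/7
merge 2/7 + 33/98 → 61/98
merge 37/98 + 61/98 → 1
L = 2/7 + 61/98 + 1 = 187/98 ≈ 1.908 bits/symbol.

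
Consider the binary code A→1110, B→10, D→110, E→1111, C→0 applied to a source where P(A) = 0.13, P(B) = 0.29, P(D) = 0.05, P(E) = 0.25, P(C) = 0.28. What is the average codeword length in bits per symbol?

L̄ = Σ pᵢ·ℓᵢ = 0.13·4 + 0.29·2 + 0.05·3 + 0.25·4 + 0.28·1 = 2.53 bits/symbol.

2.53 bits/symbol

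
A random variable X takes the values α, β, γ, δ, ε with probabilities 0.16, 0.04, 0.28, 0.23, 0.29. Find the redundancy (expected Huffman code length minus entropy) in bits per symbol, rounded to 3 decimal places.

Entropy H = −Σ p log₂ p ≈ 2.1286 bits.
Huffman merges: 1/25+4/25→1/5; 1/5+23/100→43/100; 7/25+29/100→57/100; 43/100+57/100→1. L = 11/5 ≈ 2.2000.
L − H = 2.2000 − 2.1286 = 0.071 bits.

0.071 bits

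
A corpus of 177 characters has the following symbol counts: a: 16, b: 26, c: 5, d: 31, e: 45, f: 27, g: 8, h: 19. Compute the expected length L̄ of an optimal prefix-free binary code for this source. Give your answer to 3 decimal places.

Probabilities are the counts divided by 177.
Repeatedly combine the two least-probable nodes; the expected code length is the sum of the merged weights.
merge 5/177 + 8/177 → 13/177
merge 13/177 + 16/177 → 29/177
merge 19/177 + 26/177 → 15/59
merge 9/59 + 29/177 → 56/177
merge 31/177 + 15/59 → 76/177
merge 15/59 + 56/177 → 101/177
merge 76/177 + 101/177 → 1
L = 13/177 + 29/177 + 15/59 + 56/177 + 76/177 + 101/177 + 1 = 497/177 ≈ 2.808 bits/symbol.

2.808 bits/symbol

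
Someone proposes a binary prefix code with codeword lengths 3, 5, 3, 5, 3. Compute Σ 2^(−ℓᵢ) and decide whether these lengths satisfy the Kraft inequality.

0.4375; yes

With common denominator 2^5 = 32: Σ 2^(−ℓᵢ) = 4/32 + 1/32 + 4/32 + 1/32 + 4/32 = 14/32 = 0.4375.
Kraft's inequality requires Σ ≤ 1; here Σ = 0.4375 ≤ 1, so such a prefix code exists.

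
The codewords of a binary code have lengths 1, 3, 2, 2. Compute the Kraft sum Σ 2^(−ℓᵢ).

1.125

With common denominator 2^3 = 8: Σ 2^(−ℓᵢ) = 4/8 + 1/8 + 2/8 + 2/8 = 9/8 = 1.125.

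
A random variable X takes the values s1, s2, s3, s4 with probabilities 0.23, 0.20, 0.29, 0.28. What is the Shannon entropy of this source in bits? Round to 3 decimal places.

H = −Σ pᵢ log₂ pᵢ.
−0.23·log₂(0.23) = 0.4877
−0.20·log₂(0.20) = 0.4644
−0.29·log₂(0.29) = 0.5179
−0.28·log₂(0.28) = 0.5142
Sum ≈ 1.9842 → 1.984 bits.

1.984 bits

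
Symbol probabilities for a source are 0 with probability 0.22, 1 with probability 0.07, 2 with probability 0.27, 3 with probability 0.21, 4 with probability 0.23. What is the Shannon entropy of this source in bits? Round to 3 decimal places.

H = −Σ pᵢ log₂ pᵢ.
−0.22·log₂(0.22) = 0.4806
−0.07·log₂(0.07) = 0.2686
−0.27·log₂(0.27) = 0.5100
−0.21·log₂(0.21) = 0.4728
−0.23·log₂(0.23) = 0.4877
Sum ≈ 2.2196 → 2.220 bits.

2.220 bits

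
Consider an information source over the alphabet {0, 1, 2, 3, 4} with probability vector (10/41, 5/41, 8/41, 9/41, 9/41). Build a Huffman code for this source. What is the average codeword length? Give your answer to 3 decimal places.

2.317 bits/symbol

Repeatedly combine the two least-probable nodes; the expected code length is the sum of the merged weights.
merge 5/41 + 8/41 → 13/41
merge 9/41 + 9/41 → 18/41
merge 10/41 + 13/41 → 23/41
merge 18/41 + 23/41 → 1
L = 13/41 + 18/41 + 23/41 + 1 = 95/41 ≈ 2.317 bits/symbol.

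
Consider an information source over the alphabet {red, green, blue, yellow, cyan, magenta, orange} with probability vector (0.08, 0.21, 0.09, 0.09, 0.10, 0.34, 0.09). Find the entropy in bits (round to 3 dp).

H = −Σ pᵢ log₂ pᵢ.
−0.08·log₂(0.08) = 0.2915
−0.21·log₂(0.21) = 0.4728
−0.09·log₂(0.09) = 0.3127
−0.09·log₂(0.09) = 0.3127
−0.10·log₂(0.10) = 0.3322
−0.34·log₂(0.34) = 0.5292
−0.09·log₂(0.09) = 0.3127
Sum ≈ 2.5637 → 2.564 bits.

2.564 bits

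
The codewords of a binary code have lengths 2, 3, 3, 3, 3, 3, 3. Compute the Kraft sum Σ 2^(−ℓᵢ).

1

With common denominator 2^3 = 8: Σ 2^(−ℓᵢ) = 2/8 + 1/8 + 1/8 + 1/8 + 1/8 + 1/8 + 1/8 = 8/8 = 1.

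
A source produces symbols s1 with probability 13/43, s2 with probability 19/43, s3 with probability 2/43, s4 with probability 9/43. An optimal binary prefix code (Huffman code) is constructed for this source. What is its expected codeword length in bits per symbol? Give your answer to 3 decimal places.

1.814 bits/symbol

Repeatedly combine the two least-probable nodes; the expected code length is the sum of the merged weights.
merge 2/43 + 9/43 → 11/43
merge 11/43 + 13/43 → 24/43
merge 19/43 + 24/43 → 1
L = 11/43 + 24/43 + 1 = 78/43 ≈ 1.814 bits/symbol.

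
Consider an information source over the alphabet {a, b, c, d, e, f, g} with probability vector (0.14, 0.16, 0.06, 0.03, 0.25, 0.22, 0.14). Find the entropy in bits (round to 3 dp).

2.593 bits

H = −Σ pᵢ log₂ pᵢ.
−0.14·log₂(0.14) = 0.3971
−0.16·log₂(0.16) = 0.4230
−0.06·log₂(0.06) = 0.2435
−0.03·log₂(0.03) = 0.1518
−0.25·log₂(0.25) = 0.5000
−0.22·log₂(0.22) = 0.4806
−0.14·log₂(0.14) = 0.3971
Sum ≈ 2.5931 → 2.593 bits.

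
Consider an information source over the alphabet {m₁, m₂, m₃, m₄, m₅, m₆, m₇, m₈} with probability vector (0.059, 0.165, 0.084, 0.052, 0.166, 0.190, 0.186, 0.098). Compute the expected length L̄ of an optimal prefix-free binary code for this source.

Repeatedly combine the two least-probable nodes; the expected code length is the sum of the merged weights.
merge 13/250 + 59/1000 → 111/1000
merge 21/250 + 49/500 → 91/500
merge 111/1000 + 33/200 → 69/250
merge 83/500 + 91/500 → 87/250
merge 93/500 + 19/100 → 47/125
merge 69/250 + 87/250 → 78/125
merge 47/125 + 78/125 → 1
L = 111/1000 + 91/500 + 69/250 + 87/250 + 47/125 + 78/125 + 1 = 2917/1000 = 2.917 bits/symbol.

2.917 bits/symbol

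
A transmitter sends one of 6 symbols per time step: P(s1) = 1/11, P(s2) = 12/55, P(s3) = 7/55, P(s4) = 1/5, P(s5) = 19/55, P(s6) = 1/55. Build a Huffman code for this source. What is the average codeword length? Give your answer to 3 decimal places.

Repeatedly combine the two least-probable nodes; the expected code length is the sum of the merged weights.
merge 1/55 + 1/11 → 6/55
merge 6/55 + 7/55 → 13/55
merge 1/5 + 12/55 → 23/55
merge 13/55 + 19/55 → 32/55
merge 23/55 + 32/55 → 1
L = 6/55 + 13/55 + 23/55 + 32/55 + 1 = 129/55 ≈ 2.345 bits/symbol.

2.345 bits/symbol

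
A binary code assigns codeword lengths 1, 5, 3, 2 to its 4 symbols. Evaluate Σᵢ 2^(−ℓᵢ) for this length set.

0.90625

With common denominator 2^5 = 32: Σ 2^(−ℓᵢ) = 16/32 + 1/32 + 4/32 + 8/32 = 29/32 = 0.90625.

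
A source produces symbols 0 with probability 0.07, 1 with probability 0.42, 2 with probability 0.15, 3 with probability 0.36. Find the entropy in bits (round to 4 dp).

1.7354 bits

H = −Σ pᵢ log₂ pᵢ.
−0.07·log₂(0.07) = 0.2686
−0.42·log₂(0.42) = 0.5256
−0.15·log₂(0.15) = 0.4105
−0.36·log₂(0.36) = 0.5306
Sum ≈ 1.7354 → 1.7354 bits.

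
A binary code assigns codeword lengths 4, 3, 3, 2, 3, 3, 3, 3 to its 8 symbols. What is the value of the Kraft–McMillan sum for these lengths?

With common denominator 2^4 = 16: Σ 2^(−ℓᵢ) = 1/16 + 2/16 + 2/16 + 4/16 + 2/16 + 2/16 + 2/16 + 2/16 = 17/16 = 1.0625.

1.0625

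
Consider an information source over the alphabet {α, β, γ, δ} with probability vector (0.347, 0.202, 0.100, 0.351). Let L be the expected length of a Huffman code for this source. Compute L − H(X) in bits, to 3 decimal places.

0.093 bits

Entropy H = −Σ p log₂ p ≈ 1.8584 bits.
Huffman merges: 1/10+101/500→151/500; 151/500+347/1000→649/1000; 351/1000+649/1000→1. L = 1951/1000 ≈ 1.9510.
L − H = 1.9510 − 1.8584 = 0.093 bits.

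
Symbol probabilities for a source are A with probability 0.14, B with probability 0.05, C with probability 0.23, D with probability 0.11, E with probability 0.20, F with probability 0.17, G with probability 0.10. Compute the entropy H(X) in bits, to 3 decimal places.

H = −Σ pᵢ log₂ pᵢ.
−0.14·log₂(0.14) = 0.3971
−0.05·log₂(0.05) = 0.2161
−0.23·log₂(0.23) = 0.4877
−0.11·log₂(0.11) = 0.3503
−0.20·log₂(0.20) = 0.4644
−0.17·log₂(0.17) = 0.4346
−0.10·log₂(0.10) = 0.3322
Sum ≈ 2.6823 → 2.682 bits.

2.682 bits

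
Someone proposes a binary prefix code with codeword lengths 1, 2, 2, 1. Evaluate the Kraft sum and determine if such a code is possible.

With common denominator 2^2 = 4: Σ 2^(−ℓᵢ) = 2/4 + 1/4 + 1/4 + 2/4 = 6/4 = 1.5.
Kraft's inequality requires Σ ≤ 1; here Σ = 1.5 > 1, so no such prefix code exists.

1.5; no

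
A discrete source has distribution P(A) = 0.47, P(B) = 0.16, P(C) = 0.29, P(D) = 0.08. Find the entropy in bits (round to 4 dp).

H = −Σ pᵢ log₂ pᵢ.
−0.47·log₂(0.47) = 0.5120
−0.16·log₂(0.16) = 0.4230
−0.29·log₂(0.29) = 0.5179
−0.08·log₂(0.08) = 0.2915
Sum ≈ 1.7444 → 1.7444 bits.

1.7444 bits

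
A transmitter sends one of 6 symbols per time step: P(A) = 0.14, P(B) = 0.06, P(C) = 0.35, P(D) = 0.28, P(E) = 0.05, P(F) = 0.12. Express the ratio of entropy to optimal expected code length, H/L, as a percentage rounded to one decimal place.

Entropy H = −Σ p log₂ p ≈ 2.2681 bits.
Huffman merges: 1/20+3/50→11/100; 11/100+3/25→23/100; 7/50+23/100→37/100; 7/25+7/20→63/100; 37/100+63/100→1. L = 117/50 ≈ 2.3400.
Efficiency = H/L = 2.2681/2.3400 = 96.9%.

96.9%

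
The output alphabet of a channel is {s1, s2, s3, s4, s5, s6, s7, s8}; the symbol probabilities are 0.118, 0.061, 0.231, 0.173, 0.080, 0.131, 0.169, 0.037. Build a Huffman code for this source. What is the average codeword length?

2.867 bits/symbol

Repeatedly combine the two least-probable nodes; the expected code length is the sum of the merged weights.
merge 37/1000 + 61/1000 → 49/500
merge 2/25 + 49/500 → 89/500
merge 59/500 + 131/1000 → 249/1000
merge 169/1000 + 173/1000 → 171/500
merge 89/500 + 231/1000 → 409/1000
merge 249/1000 + 171/500 → 591/1000
merge 409/1000 + 591/1000 → 1
L = 49/500 + 89/500 + 249/1000 + 171/500 + 409/1000 + 591/1000 + 1 = 2867/1000 = 2.867 bits/symbol.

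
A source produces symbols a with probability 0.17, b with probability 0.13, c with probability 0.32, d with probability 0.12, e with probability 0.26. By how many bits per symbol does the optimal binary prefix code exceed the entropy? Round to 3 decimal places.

0.034 bits

Entropy H = −Σ p log₂ p ≈ 2.2156 bits.
Huffman merges: 3/25+13/100→1/4; 17/100+1/4→21/50; 13/50+8/25→29/50; 21/50+29/50→1. L = 9/4 ≈ 2.2500.
L − H = 2.2500 − 2.2156 = 0.034 bits.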